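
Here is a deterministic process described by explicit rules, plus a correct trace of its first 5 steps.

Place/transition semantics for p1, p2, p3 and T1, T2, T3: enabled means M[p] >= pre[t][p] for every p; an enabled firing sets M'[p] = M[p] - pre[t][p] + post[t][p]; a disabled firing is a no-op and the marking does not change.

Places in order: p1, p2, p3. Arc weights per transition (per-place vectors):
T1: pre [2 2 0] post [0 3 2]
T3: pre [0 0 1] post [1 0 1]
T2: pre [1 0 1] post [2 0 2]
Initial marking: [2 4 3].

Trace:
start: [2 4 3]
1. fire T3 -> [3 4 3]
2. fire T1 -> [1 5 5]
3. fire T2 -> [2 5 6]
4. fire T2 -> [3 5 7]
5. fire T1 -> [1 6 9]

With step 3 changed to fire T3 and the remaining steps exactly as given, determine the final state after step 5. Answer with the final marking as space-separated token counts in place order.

1 6 8

(re-executing from step 3 with the substitution; state before step 3: [1 5 5])
3. fire T3 -> [2 5 5]
4. fire T2 -> [3 5 6]
5. fire T1 -> [1 6 8]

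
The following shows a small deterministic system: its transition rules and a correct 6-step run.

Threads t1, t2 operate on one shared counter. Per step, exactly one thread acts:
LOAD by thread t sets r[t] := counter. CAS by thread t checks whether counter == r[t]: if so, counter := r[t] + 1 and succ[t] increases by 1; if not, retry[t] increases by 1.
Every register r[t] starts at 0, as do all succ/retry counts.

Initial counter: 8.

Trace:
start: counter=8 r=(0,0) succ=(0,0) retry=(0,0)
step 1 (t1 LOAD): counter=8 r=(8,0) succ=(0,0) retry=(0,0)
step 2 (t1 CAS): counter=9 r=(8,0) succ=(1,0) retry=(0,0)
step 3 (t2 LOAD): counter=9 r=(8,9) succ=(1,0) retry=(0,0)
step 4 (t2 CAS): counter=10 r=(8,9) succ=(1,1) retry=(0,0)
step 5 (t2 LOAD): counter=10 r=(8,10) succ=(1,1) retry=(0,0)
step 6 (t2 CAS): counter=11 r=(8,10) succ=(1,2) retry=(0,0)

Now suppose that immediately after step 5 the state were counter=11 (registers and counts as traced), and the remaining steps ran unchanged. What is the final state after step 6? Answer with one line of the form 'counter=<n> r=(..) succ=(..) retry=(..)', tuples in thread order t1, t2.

state after step 5 := counter=11 r=(8,10) succ=(1,1) retry=(0,0)
step 6 (t2 CAS): counter=11 r=(8,10) succ=(1,1) retry=(0,1)

counter=11 r=(8,10) succ=(1,1) retry=(0,1)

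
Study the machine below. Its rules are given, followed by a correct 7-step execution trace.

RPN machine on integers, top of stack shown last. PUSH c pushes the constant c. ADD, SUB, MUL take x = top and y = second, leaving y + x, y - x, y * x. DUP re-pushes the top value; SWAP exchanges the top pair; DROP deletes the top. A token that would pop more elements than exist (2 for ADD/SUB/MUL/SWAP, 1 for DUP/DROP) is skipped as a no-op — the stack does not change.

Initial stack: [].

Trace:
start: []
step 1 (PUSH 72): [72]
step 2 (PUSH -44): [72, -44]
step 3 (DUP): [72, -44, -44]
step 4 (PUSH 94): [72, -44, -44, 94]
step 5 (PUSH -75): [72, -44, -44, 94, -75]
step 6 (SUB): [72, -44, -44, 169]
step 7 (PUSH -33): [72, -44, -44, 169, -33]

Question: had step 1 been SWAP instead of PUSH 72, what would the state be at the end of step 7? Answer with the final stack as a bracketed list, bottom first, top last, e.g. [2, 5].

(re-executing from step 1 with the substitution; state before step 1: [])
step 1 (SWAP): []
step 2 (PUSH -44): [-44]
step 3 (DUP): [-44, -44]
step 4 (PUSH 94): [-44, -44, 94]
step 5 (PUSH -75): [-44, -44, 94, -75]
step 6 (SUB): [-44, -44, 169]
step 7 (PUSH -33): [-44, -44, 169, -33]

[-44, -44, 169, -33]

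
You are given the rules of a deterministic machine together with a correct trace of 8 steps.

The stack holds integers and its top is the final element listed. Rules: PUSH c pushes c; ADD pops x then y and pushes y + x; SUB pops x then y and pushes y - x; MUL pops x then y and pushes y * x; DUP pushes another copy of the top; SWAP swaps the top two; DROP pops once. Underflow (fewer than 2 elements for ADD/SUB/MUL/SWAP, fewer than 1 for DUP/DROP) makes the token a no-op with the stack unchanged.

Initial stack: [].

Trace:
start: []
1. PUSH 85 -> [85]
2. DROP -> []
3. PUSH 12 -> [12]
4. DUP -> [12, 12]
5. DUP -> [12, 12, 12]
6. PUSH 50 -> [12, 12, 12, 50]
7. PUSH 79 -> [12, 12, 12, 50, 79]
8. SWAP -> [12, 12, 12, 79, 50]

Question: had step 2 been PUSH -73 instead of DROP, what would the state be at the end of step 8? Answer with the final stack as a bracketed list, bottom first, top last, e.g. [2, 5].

[85, -73, 12, 12, 12, 79, 50]

(re-executing from step 2 with the substitution; state before step 2: [85])
2. PUSH -73 -> [85, -73]
3. PUSH 12 -> [85, -73, 12]
4. DUP -> [85, -73, 12, 12]
5. DUP -> [85, -73, 12, 12, 12]
6. PUSH 50 -> [85, -73, 12, 12, 12, 50]
7. PUSH 79 -> [85, -73, 12, 12, 12, 50, 79]
8. SWAP -> [85, -73, 12, 12, 12, 79, 50]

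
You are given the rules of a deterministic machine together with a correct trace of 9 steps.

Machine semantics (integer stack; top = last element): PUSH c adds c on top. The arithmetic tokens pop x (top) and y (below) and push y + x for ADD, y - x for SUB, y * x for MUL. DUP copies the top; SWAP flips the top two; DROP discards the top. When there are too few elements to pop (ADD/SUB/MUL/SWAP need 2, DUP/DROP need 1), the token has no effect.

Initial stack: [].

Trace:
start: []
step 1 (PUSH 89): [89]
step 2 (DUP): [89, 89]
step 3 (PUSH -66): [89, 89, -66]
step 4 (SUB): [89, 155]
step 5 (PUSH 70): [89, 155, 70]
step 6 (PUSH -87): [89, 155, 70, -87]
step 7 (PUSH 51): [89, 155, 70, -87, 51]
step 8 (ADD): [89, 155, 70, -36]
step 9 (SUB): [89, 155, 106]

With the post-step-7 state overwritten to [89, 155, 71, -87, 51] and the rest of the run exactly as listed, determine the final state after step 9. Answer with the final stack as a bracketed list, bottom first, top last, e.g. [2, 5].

[89, 155, 107]

state after step 7 := [89, 155, 71, -87, 51]
step 8 (ADD): [89, 155, 71, -36]
step 9 (SUB): [89, 155, 107]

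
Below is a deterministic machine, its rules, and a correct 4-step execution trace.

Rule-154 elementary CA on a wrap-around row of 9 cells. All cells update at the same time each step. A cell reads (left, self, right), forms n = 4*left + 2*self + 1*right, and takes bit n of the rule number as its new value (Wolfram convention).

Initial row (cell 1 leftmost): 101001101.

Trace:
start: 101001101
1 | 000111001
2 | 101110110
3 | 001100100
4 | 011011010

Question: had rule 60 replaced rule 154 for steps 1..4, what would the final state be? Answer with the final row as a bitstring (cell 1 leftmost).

(re-executing steps 1..4 under rule 60; state before step 1: 101001101)
1 | 011101011
2 | 110011110
3 | 101010001
4 | 011111001

011111001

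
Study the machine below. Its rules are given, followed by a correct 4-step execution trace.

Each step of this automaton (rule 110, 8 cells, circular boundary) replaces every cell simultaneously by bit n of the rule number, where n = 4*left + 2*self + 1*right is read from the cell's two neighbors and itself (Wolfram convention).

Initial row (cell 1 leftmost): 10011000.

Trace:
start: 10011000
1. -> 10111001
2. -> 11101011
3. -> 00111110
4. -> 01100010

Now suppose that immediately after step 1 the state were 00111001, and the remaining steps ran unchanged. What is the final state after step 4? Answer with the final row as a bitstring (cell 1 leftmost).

state after step 1 := 00111001
2. -> 01101011
3. -> 11111111
4. -> 00000000

00000000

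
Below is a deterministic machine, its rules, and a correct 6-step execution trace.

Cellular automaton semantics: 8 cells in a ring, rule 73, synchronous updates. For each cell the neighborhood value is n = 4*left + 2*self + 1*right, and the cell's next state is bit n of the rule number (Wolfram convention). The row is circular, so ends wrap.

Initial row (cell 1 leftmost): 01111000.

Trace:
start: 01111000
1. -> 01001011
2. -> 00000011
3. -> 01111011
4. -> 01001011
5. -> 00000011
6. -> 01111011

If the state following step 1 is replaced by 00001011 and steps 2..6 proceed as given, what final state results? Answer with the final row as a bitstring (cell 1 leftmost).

01100011

state after step 1 := 00001011
2. -> 01100011
3. -> 01101011
4. -> 01100011
5. -> 01101011
6. -> 01100011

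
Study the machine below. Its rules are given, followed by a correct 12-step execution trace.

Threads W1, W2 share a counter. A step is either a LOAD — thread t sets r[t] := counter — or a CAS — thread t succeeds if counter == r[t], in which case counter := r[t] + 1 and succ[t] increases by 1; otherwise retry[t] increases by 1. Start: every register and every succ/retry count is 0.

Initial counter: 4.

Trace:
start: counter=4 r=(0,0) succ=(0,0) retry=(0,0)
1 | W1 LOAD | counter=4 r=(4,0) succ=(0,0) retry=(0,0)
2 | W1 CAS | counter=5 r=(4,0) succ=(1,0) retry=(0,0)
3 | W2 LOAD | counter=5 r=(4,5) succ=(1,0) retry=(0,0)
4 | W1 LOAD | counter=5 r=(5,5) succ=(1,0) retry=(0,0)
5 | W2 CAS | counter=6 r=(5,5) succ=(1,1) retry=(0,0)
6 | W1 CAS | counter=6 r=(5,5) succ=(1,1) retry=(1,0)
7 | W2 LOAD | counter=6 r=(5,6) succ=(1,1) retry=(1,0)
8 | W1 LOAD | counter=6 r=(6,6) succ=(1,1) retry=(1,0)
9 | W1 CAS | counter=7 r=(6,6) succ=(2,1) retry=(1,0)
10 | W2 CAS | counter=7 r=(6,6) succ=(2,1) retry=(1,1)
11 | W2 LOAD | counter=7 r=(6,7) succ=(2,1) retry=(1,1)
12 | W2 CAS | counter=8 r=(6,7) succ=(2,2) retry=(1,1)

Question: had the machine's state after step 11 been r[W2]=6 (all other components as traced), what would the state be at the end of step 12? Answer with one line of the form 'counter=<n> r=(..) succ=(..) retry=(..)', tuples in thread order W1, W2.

state after step 11 := counter=7 r=(6,6) succ=(2,1) retry=(1,1)
12 | W2 CAS | counter=7 r=(6,6) succ=(2,1) retry=(1,2)

counter=7 r=(6,6) succ=(2,1) retry=(1,2)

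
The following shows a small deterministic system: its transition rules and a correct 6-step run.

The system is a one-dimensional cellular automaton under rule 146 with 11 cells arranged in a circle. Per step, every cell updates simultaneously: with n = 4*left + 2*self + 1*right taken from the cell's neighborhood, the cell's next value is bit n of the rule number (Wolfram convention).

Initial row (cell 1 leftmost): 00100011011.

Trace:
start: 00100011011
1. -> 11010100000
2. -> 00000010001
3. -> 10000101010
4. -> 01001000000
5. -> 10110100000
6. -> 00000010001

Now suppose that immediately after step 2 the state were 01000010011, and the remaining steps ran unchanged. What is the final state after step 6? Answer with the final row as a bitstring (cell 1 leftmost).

01001011000

state after step 2 := 01000010011
3. -> 00100101100
4. -> 01011000010
5. -> 10000100101
6. -> 01001011000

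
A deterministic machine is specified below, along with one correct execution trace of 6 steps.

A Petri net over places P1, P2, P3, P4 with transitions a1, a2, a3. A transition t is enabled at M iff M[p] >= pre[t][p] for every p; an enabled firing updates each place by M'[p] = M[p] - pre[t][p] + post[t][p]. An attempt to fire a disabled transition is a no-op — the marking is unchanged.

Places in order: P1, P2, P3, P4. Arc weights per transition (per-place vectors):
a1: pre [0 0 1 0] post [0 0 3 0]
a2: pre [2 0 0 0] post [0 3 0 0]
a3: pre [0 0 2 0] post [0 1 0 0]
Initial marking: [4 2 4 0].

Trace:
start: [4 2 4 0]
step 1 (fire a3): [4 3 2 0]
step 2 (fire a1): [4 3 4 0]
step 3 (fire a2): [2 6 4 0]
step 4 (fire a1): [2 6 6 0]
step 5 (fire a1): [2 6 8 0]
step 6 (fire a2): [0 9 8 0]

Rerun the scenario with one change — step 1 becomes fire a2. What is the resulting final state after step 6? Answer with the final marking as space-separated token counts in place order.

0 8 10 0

(re-executing from step 1 with the substitution; state before step 1: [4 2 4 0])
step 1 (fire a2): [2 5 4 0]
step 2 (fire a1): [2 5 6 0]
step 3 (fire a2): [0 8 6 0]
step 4 (fire a1): [0 8 8 0]
step 5 (fire a1): [0 8 10 0]
step 6 (fire a2): [0 8 10 0]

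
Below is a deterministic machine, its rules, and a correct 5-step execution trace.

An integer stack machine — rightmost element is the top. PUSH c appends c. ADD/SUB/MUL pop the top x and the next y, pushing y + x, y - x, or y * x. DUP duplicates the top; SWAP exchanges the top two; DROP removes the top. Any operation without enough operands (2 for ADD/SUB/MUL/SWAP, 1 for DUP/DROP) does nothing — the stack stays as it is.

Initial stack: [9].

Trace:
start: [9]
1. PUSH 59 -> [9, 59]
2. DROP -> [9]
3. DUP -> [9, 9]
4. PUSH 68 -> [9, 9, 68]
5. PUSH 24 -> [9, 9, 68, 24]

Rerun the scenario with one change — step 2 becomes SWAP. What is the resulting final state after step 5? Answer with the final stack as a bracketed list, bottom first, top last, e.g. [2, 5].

(re-executing from step 2 with the substitution; state before step 2: [9, 59])
2. SWAP -> [59, 9]
3. DUP -> [59, 9, 9]
4. PUSH 68 -> [59, 9, 9, 68]
5. PUSH 24 -> [59, 9, 9, 68, 24]

[59, 9, 9, 68, 24]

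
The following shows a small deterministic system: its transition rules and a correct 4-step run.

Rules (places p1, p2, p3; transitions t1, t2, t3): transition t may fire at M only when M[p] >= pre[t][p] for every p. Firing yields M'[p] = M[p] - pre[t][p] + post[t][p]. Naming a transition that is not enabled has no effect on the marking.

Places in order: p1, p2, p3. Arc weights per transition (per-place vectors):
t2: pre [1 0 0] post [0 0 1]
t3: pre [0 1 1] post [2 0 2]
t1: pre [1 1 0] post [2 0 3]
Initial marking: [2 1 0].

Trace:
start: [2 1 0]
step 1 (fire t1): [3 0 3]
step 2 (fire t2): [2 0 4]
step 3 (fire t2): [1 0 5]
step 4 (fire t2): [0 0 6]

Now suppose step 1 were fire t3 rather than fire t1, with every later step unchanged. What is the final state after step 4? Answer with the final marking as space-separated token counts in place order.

0 1 2

(re-executing from step 1 with the substitution; state before step 1: [2 1 0])
step 1 (fire t3): [2 1 0]
step 2 (fire t2): [1 1 1]
step 3 (fire t2): [0 1 2]
step 4 (fire t2): [0 1 2]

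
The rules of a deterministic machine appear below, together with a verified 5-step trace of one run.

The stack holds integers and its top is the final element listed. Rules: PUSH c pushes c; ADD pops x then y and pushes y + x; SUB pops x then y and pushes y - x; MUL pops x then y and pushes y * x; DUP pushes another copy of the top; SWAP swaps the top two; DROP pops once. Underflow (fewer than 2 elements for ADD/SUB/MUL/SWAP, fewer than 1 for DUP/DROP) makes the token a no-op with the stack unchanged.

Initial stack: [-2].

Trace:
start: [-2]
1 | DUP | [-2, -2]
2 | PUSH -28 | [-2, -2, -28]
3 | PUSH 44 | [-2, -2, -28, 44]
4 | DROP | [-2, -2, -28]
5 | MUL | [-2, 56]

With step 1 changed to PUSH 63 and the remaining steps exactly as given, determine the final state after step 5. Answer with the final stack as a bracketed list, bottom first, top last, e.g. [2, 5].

[-2, -1764]

(re-executing from step 1 with the substitution; state before step 1: [-2])
1 | PUSH 63 | [-2, 63]
2 | PUSH -28 | [-2, 63, -28]
3 | PUSH 44 | [-2, 63, -28, 44]
4 | DROP | [-2, 63, -28]
5 | MUL | [-2, -1764]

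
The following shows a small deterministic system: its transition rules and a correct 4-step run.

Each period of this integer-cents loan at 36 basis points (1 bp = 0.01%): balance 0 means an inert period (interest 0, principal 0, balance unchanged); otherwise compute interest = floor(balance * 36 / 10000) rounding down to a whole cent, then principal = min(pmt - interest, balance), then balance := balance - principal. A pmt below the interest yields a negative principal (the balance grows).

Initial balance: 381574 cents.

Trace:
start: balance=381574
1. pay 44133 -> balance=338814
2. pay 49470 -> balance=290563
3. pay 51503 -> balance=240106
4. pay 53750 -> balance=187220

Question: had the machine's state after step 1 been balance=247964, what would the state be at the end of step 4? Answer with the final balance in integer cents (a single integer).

95384

state after step 1 := balance=247964
2. pay 49470 -> balance=199386
3. pay 51503 -> balance=148600
4. pay 53750 -> balance=95384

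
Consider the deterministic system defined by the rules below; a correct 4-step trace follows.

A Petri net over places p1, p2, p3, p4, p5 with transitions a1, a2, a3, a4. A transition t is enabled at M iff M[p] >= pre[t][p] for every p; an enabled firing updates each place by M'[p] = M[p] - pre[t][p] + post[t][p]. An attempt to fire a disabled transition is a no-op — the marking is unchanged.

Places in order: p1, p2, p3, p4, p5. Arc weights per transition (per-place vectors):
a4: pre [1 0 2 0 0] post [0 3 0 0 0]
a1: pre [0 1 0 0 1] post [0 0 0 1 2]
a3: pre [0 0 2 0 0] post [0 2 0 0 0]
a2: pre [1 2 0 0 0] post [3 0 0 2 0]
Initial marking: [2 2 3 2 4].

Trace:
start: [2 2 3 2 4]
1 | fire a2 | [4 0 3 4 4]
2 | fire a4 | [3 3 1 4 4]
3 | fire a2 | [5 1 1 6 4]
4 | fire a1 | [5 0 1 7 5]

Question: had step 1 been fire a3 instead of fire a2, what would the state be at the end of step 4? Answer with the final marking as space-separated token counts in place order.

(re-executing from step 1 with the substitution; state before step 1: [2 2 3 2 4])
1 | fire a3 | [2 4 1 2 4]
2 | fire a4 | [2 4 1 2 4]
3 | fire a2 | [4 2 1 4 4]
4 | fire a1 | [4 1 1 5 5]

4 1 1 5 5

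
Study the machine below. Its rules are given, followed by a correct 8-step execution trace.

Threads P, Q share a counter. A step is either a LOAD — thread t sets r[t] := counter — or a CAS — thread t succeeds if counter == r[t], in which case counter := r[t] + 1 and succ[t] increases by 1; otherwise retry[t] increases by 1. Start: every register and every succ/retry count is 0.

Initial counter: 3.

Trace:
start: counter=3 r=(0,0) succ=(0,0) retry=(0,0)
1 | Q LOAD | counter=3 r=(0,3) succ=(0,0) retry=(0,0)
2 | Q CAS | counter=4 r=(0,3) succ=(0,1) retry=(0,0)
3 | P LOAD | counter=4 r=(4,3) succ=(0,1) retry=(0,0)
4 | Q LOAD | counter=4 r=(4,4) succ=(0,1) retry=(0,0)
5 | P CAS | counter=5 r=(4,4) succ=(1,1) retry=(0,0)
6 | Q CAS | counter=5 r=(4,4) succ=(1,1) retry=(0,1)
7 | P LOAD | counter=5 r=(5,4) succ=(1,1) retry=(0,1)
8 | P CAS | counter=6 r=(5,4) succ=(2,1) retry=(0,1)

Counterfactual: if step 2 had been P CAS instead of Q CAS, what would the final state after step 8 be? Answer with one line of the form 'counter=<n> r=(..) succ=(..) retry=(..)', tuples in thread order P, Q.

(re-executing from step 2 with the substitution; state before step 2: counter=3 r=(0,3) succ=(0,0) retry=(0,0))
2 | P CAS | counter=3 r=(0,3) succ=(0,0) retry=(1,0)
3 | P LOAD | counter=3 r=(3,3) succ=(0,0) retry=(1,0)
4 | Q LOAD | counter=3 r=(3,3) succ=(0,0) retry=(1,0)
5 | P CAS | counter=4 r=(3,3) succ=(1,0) retry=(1,0)
6 | Q CAS | counter=4 r=(3,3) succ=(1,0) retry=(1,1)
7 | P LOAD | counter=4 r=(4,3) succ=(1,0) retry=(1,1)
8 | P CAS | counter=5 r=(4,3) succ=(2,0) retry=(1,1)

counter=5 r=(4,3) succ=(2,0) retry=(1,1)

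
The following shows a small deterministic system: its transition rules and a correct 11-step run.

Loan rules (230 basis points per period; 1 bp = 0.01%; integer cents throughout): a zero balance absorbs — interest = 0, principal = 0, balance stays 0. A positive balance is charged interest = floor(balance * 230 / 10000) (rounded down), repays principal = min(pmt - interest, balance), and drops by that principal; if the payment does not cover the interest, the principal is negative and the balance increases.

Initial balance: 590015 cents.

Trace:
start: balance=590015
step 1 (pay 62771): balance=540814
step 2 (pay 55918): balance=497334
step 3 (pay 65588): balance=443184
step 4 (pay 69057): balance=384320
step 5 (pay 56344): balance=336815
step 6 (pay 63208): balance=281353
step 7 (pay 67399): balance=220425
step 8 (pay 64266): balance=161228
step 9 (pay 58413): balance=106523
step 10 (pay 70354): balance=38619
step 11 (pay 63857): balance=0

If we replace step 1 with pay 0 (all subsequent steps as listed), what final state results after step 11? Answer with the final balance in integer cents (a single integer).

54447

(re-executing from step 1 with the substitution; state before step 1: balance=590015)
step 1 (pay 0): balance=603585
step 2 (pay 55918): balance=561549
step 3 (pay 65588): balance=508876
step 4 (pay 69057): balance=451523
step 5 (pay 56344): balance=405564
step 6 (pay 63208): balance=351683
step 7 (pay 67399): balance=292372
step 8 (pay 64266): balance=234830
step 9 (pay 58413): balance=181818
step 10 (pay 70354): balance=115645
step 11 (pay 63857): balance=54447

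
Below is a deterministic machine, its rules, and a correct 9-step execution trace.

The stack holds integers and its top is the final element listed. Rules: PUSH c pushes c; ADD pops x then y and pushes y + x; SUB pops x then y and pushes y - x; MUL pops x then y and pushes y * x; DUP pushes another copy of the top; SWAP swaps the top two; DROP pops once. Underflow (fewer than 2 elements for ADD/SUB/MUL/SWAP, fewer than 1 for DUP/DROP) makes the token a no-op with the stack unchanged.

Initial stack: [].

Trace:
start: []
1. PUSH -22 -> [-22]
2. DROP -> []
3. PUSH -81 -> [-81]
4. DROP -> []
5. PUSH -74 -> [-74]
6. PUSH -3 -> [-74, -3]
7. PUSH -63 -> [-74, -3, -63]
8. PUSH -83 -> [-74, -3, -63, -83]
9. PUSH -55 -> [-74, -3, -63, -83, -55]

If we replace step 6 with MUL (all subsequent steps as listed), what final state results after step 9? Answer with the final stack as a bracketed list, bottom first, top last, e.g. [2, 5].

[-74, -63, -83, -55]

(re-executing from step 6 with the substitution; state before step 6: [-74])
6. MUL -> [-74]
7. PUSH -63 -> [-74, -63]
8. PUSH -83 -> [-74, -63, -83]
9. PUSH -55 -> [-74, -63, -83, -55]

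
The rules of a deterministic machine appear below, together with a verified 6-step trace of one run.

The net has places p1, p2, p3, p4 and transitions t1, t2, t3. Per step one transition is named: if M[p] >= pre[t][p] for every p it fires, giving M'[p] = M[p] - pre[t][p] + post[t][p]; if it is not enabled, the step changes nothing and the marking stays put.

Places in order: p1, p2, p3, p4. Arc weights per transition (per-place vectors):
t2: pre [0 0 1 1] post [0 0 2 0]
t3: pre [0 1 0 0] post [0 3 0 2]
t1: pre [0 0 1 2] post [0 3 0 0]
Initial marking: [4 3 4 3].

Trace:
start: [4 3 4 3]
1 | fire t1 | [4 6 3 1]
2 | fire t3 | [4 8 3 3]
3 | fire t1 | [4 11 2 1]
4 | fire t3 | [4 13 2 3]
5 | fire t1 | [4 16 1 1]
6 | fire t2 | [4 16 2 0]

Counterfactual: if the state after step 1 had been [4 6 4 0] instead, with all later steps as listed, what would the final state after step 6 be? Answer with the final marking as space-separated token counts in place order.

4 16 2 0

state after step 1 := [4 6 4 0]
2 | fire t3 | [4 8 4 2]
3 | fire t1 | [4 11 3 0]
4 | fire t3 | [4 13 3 2]
5 | fire t1 | [4 16 2 0]
6 | fire t2 | [4 16 2 0]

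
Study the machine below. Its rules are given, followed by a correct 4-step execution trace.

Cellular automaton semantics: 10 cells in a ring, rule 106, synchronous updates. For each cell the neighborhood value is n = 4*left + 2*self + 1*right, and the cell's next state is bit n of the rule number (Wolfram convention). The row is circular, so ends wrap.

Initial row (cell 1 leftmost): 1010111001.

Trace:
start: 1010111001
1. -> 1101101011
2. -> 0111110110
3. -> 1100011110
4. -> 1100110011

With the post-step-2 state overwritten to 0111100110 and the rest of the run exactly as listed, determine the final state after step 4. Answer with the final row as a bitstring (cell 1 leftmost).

state after step 2 := 0111100110
3. -> 1100101110
4. -> 1101011011

1101011011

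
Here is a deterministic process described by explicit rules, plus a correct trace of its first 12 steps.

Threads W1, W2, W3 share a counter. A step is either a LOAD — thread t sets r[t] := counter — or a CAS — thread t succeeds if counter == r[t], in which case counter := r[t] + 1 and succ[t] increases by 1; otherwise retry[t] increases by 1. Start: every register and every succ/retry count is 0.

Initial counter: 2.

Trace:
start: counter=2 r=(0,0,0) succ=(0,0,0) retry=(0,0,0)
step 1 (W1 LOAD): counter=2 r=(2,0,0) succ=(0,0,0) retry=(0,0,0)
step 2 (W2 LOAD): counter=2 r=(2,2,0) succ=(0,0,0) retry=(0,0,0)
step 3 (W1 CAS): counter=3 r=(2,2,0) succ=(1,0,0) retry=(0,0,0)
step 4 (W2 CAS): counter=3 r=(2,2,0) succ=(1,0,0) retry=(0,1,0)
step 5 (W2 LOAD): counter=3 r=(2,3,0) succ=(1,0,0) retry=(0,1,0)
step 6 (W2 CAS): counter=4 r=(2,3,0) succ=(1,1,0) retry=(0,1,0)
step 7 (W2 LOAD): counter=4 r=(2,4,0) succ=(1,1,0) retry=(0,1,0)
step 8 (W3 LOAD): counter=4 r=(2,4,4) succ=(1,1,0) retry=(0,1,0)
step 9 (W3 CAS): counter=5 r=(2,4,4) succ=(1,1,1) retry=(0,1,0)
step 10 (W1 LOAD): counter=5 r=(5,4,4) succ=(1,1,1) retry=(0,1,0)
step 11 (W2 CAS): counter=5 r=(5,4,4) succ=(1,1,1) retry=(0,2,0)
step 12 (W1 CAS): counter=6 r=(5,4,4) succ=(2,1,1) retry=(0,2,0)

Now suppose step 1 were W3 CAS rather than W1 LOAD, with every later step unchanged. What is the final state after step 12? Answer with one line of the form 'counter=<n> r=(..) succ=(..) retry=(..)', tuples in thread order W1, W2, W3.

counter=6 r=(5,4,4) succ=(1,2,1) retry=(1,1,1)

(re-executing from step 1 with the substitution; state before step 1: counter=2 r=(0,0,0) succ=(0,0,0) retry=(0,0,0))
step 1 (W3 CAS): counter=2 r=(0,0,0) succ=(0,0,0) retry=(0,0,1)
step 2 (W2 LOAD): counter=2 r=(0,2,0) succ=(0,0,0) retry=(0,0,1)
step 3 (W1 CAS): counter=2 r=(0,2,0) succ=(0,0,0) retry=(1,0,1)
step 4 (W2 CAS): counter=3 r=(0,2,0) succ=(0,1,0) retry=(1,0,1)
step 5 (W2 LOAD): counter=3 r=(0,3,0) succ=(0,1,0) retry=(1,0,1)
step 6 (W2 CAS): counter=4 r=(0,3,0) succ=(0,2,0) retry=(1,0,1)
step 7 (W2 LOAD): counter=4 r=(0,4,0) succ=(0,2,0) retry=(1,0,1)
step 8 (W3 LOAD): counter=4 r=(0,4,4) succ=(0,2,0) retry=(1,0,1)
step 9 (W3 CAS): counter=5 r=(0,4,4) succ=(0,2,1) retry=(1,0,1)
step 10 (W1 LOAD): counter=5 r=(5,4,4) succ=(0,2,1) retry=(1,0,1)
step 11 (W2 CAS): counter=5 r=(5,4,4) succ=(0,2,1) retry=(1,1,1)
step 12 (W1 CAS): counter=6 r=(5,4,4) succ=(1,2,1) retry=(1,1,1)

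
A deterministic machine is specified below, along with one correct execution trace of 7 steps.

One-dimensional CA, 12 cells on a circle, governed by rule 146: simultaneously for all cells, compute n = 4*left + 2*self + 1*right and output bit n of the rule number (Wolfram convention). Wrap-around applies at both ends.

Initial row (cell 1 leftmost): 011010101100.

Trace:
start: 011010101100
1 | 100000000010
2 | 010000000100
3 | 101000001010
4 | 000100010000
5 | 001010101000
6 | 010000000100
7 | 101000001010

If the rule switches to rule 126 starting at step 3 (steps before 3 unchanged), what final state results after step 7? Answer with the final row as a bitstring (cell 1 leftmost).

(re-executing steps 3..7 under rule 126; state before step 3: 010000000100)
3 | 111000001110
4 | 101100011011
5 | 111110111110
6 | 100011100011
7 | 110110110110

110110110110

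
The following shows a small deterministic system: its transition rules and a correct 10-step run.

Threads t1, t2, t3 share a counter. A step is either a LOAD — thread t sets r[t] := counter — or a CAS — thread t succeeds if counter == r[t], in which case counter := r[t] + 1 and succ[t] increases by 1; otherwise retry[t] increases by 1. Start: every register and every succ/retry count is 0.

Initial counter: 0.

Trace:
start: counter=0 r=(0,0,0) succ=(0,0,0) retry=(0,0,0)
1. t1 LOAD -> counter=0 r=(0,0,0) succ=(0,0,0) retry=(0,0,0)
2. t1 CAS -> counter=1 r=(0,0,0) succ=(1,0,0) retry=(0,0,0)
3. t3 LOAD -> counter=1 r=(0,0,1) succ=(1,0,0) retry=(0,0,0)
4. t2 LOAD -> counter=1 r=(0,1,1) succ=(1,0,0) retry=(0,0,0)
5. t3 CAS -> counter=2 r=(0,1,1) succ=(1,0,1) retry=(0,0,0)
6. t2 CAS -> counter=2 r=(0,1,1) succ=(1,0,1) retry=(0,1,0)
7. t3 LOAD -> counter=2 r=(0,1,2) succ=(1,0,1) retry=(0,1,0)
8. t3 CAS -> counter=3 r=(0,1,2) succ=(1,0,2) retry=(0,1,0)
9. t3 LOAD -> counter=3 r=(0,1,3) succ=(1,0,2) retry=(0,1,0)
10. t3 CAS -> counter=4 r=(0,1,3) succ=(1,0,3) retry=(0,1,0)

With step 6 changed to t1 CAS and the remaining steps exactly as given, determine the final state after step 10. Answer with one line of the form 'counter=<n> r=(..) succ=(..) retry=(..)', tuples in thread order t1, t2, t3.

(re-executing from step 6 with the substitution; state before step 6: counter=2 r=(0,1,1) succ=(1,0,1) retry=(0,0,0))
6. t1 CAS -> counter=2 r=(0,1,1) succ=(1,0,1) retry=(1,0,0)
7. t3 LOAD -> counter=2 r=(0,1,2) succ=(1,0,1) retry=(1,0,0)
8. t3 CAS -> counter=3 r=(0,1,2) succ=(1,0,2) retry=(1,0,0)
9. t3 LOAD -> counter=3 r=(0,1,3) succ=(1,0,2) retry=(1,0,0)
10. t3 CAS -> counter=4 r=(0,1,3) succ=(1,0,3) retry=(1,0,0)

counter=4 r=(0,1,3) succ=(1,0,3) retry=(1,0,0)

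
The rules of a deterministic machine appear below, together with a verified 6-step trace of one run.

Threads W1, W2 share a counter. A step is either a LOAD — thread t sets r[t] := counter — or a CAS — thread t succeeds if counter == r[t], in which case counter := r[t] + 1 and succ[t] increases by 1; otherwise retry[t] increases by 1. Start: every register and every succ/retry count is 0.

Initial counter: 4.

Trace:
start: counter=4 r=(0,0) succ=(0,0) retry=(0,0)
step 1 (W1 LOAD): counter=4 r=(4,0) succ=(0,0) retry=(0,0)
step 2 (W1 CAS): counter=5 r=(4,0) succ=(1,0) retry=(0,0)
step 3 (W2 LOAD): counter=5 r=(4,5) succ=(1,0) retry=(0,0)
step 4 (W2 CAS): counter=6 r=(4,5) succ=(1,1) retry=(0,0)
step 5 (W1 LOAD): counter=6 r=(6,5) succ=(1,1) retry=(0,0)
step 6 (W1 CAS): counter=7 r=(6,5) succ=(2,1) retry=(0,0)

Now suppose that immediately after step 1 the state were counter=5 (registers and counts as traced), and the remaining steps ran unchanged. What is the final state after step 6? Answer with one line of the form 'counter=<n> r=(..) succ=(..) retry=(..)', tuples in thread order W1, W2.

state after step 1 := counter=5 r=(4,0) succ=(0,0) retry=(0,0)
step 2 (W1 CAS): counter=5 r=(4,0) succ=(0,0) retry=(1,0)
step 3 (W2 LOAD): counter=5 r=(4,5) succ=(0,0) retry=(1,0)
step 4 (W2 CAS): counter=6 r=(4,5) succ=(0,1) retry=(1,0)
step 5 (W1 LOAD): counter=6 r=(6,5) succ=(0,1) retry=(1,0)
step 6 (W1 CAS): counter=7 r=(6,5) succ=(1,1) retry=(1,0)

counter=7 r=(6,5) succ=(1,1) retry=(1,0)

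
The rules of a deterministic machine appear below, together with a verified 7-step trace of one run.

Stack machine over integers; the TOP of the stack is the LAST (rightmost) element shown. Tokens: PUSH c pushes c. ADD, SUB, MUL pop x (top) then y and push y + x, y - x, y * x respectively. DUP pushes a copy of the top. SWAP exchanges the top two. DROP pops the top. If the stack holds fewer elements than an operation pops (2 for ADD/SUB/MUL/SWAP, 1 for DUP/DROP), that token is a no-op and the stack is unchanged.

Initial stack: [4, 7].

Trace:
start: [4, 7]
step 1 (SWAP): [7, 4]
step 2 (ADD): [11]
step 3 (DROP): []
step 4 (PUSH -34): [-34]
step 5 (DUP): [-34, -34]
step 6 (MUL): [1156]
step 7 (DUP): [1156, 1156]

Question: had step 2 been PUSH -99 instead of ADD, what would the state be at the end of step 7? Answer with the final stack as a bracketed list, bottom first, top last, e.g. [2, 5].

(re-executing from step 2 with the substitution; state before step 2: [7, 4])
step 2 (PUSH -99): [7, 4, -99]
step 3 (DROP): [7, 4]
step 4 (PUSH -34): [7, 4, -34]
step 5 (DUP): [7, 4, -34, -34]
step 6 (MUL): [7, 4, 1156]
step 7 (DUP): [7, 4, 1156, 1156]

[7, 4, 1156, 1156]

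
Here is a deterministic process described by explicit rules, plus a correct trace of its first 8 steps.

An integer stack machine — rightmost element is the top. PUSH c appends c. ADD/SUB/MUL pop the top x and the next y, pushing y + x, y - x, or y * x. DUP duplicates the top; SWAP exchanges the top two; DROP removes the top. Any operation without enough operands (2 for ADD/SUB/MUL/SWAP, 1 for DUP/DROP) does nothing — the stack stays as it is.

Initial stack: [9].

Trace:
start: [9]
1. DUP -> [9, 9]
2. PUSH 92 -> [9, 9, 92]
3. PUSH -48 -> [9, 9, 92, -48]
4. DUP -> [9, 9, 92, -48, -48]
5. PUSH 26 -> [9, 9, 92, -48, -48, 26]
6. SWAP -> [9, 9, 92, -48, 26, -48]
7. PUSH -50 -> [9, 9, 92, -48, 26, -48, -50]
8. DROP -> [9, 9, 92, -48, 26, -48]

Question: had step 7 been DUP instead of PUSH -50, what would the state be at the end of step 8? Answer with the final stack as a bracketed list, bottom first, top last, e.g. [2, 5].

(re-executing from step 7 with the substitution; state before step 7: [9, 9, 92, -48, 26, -48])
7. DUP -> [9, 9, 92, -48, 26, -48, -48]
8. DROP -> [9, 9, 92, -48, 26, -48]

[9, 9, 92, -48, 26, -48]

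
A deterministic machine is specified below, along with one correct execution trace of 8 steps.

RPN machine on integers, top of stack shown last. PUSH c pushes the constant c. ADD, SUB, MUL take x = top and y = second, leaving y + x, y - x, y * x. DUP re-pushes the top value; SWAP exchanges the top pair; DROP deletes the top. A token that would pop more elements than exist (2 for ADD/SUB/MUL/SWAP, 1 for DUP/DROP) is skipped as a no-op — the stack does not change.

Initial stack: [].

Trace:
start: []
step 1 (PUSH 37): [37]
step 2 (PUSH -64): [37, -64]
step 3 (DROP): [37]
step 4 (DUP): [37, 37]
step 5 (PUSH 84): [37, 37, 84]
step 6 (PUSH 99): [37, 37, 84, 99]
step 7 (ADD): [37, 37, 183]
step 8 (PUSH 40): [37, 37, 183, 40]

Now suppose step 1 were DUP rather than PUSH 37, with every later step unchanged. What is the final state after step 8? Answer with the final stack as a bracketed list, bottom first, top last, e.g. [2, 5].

(re-executing from step 1 with the substitution; state before step 1: [])
step 1 (DUP): []
step 2 (PUSH -64): [-64]
step 3 (DROP): []
step 4 (DUP): []
step 5 (PUSH 84): [84]
step 6 (PUSH 99): [84, 99]
step 7 (ADD): [183]
step 8 (PUSH 40): [183, 40]

[183, 40]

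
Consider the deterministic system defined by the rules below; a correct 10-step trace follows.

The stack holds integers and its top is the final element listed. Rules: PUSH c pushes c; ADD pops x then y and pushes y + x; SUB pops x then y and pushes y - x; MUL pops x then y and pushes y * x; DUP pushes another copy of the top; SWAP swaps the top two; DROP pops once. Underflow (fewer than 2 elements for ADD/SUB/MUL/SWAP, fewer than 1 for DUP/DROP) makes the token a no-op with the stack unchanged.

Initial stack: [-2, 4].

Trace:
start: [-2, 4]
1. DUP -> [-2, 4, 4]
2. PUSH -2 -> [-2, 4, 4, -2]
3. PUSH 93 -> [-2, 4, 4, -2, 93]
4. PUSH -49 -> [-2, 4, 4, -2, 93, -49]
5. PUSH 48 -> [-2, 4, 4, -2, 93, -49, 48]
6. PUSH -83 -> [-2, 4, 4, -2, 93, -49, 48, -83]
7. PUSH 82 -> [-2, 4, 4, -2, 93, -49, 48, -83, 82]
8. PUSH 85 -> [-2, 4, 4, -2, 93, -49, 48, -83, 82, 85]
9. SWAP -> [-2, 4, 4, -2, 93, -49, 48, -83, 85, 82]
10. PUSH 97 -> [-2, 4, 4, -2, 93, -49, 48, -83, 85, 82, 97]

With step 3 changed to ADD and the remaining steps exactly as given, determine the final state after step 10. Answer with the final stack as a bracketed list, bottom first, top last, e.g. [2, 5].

[-2, 4, 2, -49, 48, -83, 85, 82, 97]

(re-executing from step 3 with the substitution; state before step 3: [-2, 4, 4, -2])
3. ADD -> [-2, 4, 2]
4. PUSH -49 -> [-2, 4, 2, -49]
5. PUSH 48 -> [-2, 4, 2, -49, 48]
6. PUSH -83 -> [-2, 4, 2, -49, 48, -83]
7. PUSH 82 -> [-2, 4, 2, -49, 48, -83, 82]
8. PUSH 85 -> [-2, 4, 2, -49, 48, -83, 82, 85]
9. SWAP -> [-2, 4, 2, -49, 48, -83, 85, 82]
10. PUSH 97 -> [-2, 4, 2, -49, 48, -83, 85, 82, 97]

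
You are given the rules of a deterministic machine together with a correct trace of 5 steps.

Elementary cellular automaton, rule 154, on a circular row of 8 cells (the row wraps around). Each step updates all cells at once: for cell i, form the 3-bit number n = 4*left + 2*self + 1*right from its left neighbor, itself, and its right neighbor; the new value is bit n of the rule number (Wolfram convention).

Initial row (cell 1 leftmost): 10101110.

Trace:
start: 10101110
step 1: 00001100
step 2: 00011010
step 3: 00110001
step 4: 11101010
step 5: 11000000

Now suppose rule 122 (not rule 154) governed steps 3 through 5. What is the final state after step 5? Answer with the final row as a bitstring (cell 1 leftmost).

(re-executing steps 3..5 under rule 122; state before step 3: 00011010)
step 3: 00111101
step 4: 11100110
step 5: 10111111

10111111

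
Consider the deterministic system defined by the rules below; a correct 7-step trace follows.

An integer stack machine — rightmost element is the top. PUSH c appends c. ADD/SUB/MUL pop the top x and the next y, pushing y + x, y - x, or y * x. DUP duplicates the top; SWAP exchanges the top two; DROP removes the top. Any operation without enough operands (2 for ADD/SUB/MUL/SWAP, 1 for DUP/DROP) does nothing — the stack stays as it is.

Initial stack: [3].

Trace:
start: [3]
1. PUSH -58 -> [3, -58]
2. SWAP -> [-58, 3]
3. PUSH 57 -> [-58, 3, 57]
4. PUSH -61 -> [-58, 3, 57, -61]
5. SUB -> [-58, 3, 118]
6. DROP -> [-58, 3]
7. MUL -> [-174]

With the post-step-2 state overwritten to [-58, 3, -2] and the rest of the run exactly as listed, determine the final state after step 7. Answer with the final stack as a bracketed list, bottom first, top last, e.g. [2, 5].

[-58, -6]

state after step 2 := [-58, 3, -2]
3. PUSH 57 -> [-58, 3, -2, 57]
4. PUSH -61 -> [-58, 3, -2, 57, -61]
5. SUB -> [-58, 3, -2, 118]
6. DROP -> [-58, 3, -2]
7. MUL -> [-58, -6]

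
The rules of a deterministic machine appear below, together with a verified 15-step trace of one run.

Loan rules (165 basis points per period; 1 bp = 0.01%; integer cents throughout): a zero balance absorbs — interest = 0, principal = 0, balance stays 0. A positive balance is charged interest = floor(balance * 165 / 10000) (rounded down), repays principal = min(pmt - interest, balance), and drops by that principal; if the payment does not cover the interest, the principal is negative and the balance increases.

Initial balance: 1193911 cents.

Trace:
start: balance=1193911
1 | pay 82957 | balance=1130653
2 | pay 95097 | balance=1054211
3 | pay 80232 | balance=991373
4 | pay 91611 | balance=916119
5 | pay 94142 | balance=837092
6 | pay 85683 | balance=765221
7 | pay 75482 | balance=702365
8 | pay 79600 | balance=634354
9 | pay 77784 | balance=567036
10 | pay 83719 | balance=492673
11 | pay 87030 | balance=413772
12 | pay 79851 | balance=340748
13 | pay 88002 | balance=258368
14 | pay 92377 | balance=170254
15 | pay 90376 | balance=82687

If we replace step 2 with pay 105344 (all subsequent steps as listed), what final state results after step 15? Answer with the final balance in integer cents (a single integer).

(re-executing from step 2 with the substitution; state before step 2: balance=1130653)
2 | pay 105344 | balance=1043964
3 | pay 80232 | balance=980957
4 | pay 91611 | balance=905531
5 | pay 94142 | balance=826330
6 | pay 85683 | balance=754281
7 | pay 75482 | balance=691244
8 | pay 79600 | balance=623049
9 | pay 77784 | balance=555545
10 | pay 83719 | balance=480992
11 | pay 87030 | balance=401898
12 | pay 79851 | balance=328678
13 | pay 88002 | balance=246099
14 | pay 92377 | balance=157782
15 | pay 90376 | balance=70009

70009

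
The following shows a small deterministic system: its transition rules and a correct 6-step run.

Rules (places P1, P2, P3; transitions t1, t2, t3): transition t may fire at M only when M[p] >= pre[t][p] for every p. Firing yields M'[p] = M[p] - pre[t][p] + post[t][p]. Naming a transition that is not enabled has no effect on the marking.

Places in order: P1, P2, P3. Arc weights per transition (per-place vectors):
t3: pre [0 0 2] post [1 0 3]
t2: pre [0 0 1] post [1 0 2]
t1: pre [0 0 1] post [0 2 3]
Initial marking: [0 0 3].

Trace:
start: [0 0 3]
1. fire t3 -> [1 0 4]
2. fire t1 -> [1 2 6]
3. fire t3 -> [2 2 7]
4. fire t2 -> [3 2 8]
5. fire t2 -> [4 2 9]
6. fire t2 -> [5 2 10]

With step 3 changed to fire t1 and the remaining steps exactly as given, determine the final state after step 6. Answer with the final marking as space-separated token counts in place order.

(re-executing from step 3 with the substitution; state before step 3: [1 2 6])
3. fire t1 -> [1 4 8]
4. fire t2 -> [2 4 9]
5. fire t2 -> [3 4 10]
6. fire t2 -> [4 4 11]

4 4 11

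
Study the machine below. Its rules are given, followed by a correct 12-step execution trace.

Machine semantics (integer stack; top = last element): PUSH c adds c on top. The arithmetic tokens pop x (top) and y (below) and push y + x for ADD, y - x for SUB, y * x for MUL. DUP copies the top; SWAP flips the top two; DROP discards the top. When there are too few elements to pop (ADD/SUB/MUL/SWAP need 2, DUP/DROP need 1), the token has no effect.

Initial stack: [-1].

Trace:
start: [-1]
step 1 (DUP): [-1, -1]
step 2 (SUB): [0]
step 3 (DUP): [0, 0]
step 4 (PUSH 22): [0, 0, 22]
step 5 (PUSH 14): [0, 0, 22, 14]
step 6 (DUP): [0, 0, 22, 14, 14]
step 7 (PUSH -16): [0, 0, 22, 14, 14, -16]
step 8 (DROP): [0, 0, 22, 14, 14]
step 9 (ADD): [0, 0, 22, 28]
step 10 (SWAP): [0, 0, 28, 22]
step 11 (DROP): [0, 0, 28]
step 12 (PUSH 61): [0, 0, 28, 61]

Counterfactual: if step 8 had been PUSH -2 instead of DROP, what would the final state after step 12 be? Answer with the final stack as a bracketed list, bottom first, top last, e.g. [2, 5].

[0, 0, 22, 14, -18, 61]

(re-executing from step 8 with the substitution; state before step 8: [0, 0, 22, 14, 14, -16])
step 8 (PUSH -2): [0, 0, 22, 14, 14, -16, -2]
step 9 (ADD): [0, 0, 22, 14, 14, -18]
step 10 (SWAP): [0, 0, 22, 14, -18, 14]
step 11 (DROP): [0, 0, 22, 14, -18]
step 12 (PUSH 61): [0, 0, 22, 14, -18, 61]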